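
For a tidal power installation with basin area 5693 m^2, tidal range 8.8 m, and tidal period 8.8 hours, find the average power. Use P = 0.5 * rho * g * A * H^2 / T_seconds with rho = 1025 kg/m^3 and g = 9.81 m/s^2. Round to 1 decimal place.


Convert period to seconds: T = 8.8 * 3600 = 31680.0 s
H^2 = 8.8^2 = 77.44
P = 0.5 * rho * g * A * H^2 / T
P = 0.5 * 1025 * 9.81 * 5693 * 77.44 / 31680.0
P = 69965.5 W

69965.5


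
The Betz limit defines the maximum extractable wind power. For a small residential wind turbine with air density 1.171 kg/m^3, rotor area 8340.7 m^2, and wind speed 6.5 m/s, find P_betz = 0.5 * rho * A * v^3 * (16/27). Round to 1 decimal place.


The Betz coefficient Cp_max = 16/27 = 0.5926
v^3 = 6.5^3 = 274.625
P_betz = 0.5 * rho * A * v^3 * Cp_max
P_betz = 0.5 * 1.171 * 8340.7 * 274.625 * 0.5926
P_betz = 794741.1 W

794741.1


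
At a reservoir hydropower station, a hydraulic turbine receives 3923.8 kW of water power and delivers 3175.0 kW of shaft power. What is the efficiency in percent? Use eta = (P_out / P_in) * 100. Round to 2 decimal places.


Turbine efficiency = (output power / input power) * 100
eta = (3175.0 / 3923.8) * 100
eta = 80.92%

80.92


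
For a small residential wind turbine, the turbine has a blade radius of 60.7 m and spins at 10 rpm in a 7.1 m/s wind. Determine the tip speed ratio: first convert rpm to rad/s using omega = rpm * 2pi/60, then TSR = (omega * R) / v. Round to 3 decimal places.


Convert rotational speed to rad/s:
  omega = 10 * 2 * pi / 60 = 1.0472 rad/s
Compute tip speed:
  v_tip = omega * R = 1.0472 * 60.7 = 63.565 m/s
Tip speed ratio:
  TSR = v_tip / v_wind = 63.565 / 7.1 = 8.953

8.953


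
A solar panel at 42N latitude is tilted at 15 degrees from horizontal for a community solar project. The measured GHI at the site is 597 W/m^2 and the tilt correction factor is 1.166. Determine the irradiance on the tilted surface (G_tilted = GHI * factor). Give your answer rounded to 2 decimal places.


Identify the given values:
  GHI = 597 W/m^2, tilt correction factor = 1.166
Apply the formula G_tilted = GHI * factor:
  G_tilted = 597 * 1.166
  G_tilted = 696.10 W/m^2

696.10


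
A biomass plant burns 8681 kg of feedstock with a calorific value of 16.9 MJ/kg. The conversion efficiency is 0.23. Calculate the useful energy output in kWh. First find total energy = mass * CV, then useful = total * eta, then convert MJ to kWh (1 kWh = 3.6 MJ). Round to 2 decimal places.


Total energy = mass * CV = 8681 * 16.9 = 146708.9 MJ
Useful energy = total * eta = 146708.9 * 0.23 = 33743.05 MJ
Convert to kWh: 33743.05 / 3.6
Useful energy = 9373.07 kWh

9373.07


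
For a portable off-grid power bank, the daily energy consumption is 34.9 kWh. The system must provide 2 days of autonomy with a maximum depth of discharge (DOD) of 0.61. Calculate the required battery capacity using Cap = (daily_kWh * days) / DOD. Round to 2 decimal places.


Total energy needed = daily * days = 34.9 * 2 = 69.8 kWh
Account for depth of discharge:
  Cap = total_energy / DOD = 69.8 / 0.61
  Cap = 114.43 kWh

114.43


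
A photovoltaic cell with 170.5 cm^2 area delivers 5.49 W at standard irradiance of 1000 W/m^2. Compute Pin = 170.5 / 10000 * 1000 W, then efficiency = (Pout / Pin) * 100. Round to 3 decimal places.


First compute the input power:
  Pin = area_cm2 / 10000 * G = 170.5 / 10000 * 1000 = 17.05 W
Then compute efficiency:
  Efficiency = (Pout / Pin) * 100 = (5.49 / 17.05) * 100
  Efficiency = 32.199%

32.199


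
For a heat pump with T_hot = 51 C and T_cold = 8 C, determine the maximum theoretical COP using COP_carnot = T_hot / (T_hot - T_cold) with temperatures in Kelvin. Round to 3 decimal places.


Convert to Kelvin:
  T_hot = 51 + 273.15 = 324.15 K
  T_cold = 8 + 273.15 = 281.15 K
Apply Carnot COP formula:
  COP = T_hot_K / (T_hot_K - T_cold_K) = 324.15 / 43.0
  COP = 7.538

7.538


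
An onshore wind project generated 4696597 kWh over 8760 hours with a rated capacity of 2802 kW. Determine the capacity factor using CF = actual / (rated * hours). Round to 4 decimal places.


Capacity factor = actual output / maximum possible output
Maximum possible = rated * hours = 2802 * 8760 = 24545520 kWh
CF = 4696597 / 24545520
CF = 0.1913

0.1913


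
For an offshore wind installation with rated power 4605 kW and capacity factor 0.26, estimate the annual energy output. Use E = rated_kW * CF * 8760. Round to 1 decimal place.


Annual energy = rated_kW * capacity_factor * hours_per_year
Given: P_rated = 4605 kW, CF = 0.26, hours = 8760
E = 4605 * 0.26 * 8760
E = 10488348.0 kWh

10488348.0


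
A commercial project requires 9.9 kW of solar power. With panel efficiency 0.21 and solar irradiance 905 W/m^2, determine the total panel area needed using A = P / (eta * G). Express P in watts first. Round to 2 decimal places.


Convert target power to watts: P = 9.9 * 1000 = 9900.0 W
Compute denominator: eta * G = 0.21 * 905 = 190.05
Required area A = P / (eta * G) = 9900.0 / 190.05
A = 52.09 m^2

52.09


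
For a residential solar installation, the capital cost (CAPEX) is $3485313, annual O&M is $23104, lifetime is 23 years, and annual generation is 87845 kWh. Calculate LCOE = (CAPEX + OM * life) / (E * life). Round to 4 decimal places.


Total cost = CAPEX + OM * lifetime = 3485313 + 23104 * 23 = 3485313 + 531392 = 4016705
Total generation = annual * lifetime = 87845 * 23 = 2020435 kWh
LCOE = 4016705 / 2020435
LCOE = 1.9880 $/kWh

1.9880


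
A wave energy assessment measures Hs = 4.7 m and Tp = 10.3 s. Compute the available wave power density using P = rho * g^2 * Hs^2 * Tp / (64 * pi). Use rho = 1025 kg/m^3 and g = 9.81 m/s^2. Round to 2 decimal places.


Apply wave power formula:
  g^2 = 9.81^2 = 96.2361
  Hs^2 = 4.7^2 = 22.09
  Numerator = rho * g^2 * Hs^2 * Tp = 1025 * 96.2361 * 22.09 * 10.3 = 22443718.9
  Denominator = 64 * pi = 201.0619
  P = 22443718.9 / 201.0619 = 111625.90 W/m

111625.90


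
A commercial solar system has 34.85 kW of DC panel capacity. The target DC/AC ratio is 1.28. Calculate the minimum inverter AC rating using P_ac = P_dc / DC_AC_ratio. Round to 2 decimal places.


The inverter AC capacity is determined by the DC/AC ratio.
Given: P_dc = 34.85 kW, DC/AC ratio = 1.28
P_ac = P_dc / ratio = 34.85 / 1.28
P_ac = 27.23 kW

27.23


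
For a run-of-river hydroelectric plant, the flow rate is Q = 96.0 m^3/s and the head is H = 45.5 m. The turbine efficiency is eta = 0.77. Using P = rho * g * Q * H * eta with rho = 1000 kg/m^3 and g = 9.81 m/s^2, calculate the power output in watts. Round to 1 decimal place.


Apply the hydropower formula P = rho * g * Q * H * eta
rho * g = 1000 * 9.81 = 9810.0
P = 9810.0 * 96.0 * 45.5 * 0.77
P = 32994561.6 W

32994561.6


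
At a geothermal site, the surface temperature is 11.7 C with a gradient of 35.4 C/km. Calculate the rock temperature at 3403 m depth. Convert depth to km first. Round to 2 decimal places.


Convert depth to km: 3403 / 1000 = 3.403 km
Temperature increase = gradient * depth_km = 35.4 * 3.403 = 120.47 C
Temperature at depth = T_surface + delta_T = 11.7 + 120.47
T = 132.17 C

132.17


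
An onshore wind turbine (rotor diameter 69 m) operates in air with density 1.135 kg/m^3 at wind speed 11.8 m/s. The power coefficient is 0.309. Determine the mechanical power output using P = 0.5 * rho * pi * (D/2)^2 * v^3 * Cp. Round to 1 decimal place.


Step 1 -- Compute swept area:
  A = pi * (D/2)^2 = pi * (69/2)^2 = 3739.28 m^2
Step 2 -- Apply wind power equation:
  P = 0.5 * rho * A * v^3 * Cp
  v^3 = 11.8^3 = 1643.032
  P = 0.5 * 1.135 * 3739.28 * 1643.032 * 0.309
  P = 1077354.0 W

1077354.0


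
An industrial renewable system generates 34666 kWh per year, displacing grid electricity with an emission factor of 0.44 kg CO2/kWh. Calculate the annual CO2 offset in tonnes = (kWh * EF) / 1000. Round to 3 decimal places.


CO2 offset in kg = generation * emission_factor
CO2 offset = 34666 * 0.44 = 15253.04 kg
Convert to tonnes:
  CO2 offset = 15253.04 / 1000 = 15.253 tonnes

15.253


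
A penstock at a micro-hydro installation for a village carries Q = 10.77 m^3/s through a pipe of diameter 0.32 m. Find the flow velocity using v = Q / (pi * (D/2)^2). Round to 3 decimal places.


Compute pipe cross-sectional area:
  A = pi * (D/2)^2 = pi * (0.32/2)^2 = 0.0804 m^2
Calculate velocity:
  v = Q / A = 10.77 / 0.0804
  v = 133.914 m/s

133.914


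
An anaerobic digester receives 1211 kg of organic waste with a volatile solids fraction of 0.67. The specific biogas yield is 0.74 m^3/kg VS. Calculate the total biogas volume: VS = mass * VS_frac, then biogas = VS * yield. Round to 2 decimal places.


Compute volatile solids:
  VS = mass * VS_fraction = 1211 * 0.67 = 811.37 kg
Calculate biogas volume:
  Biogas = VS * specific_yield = 811.37 * 0.74
  Biogas = 600.41 m^3

600.41


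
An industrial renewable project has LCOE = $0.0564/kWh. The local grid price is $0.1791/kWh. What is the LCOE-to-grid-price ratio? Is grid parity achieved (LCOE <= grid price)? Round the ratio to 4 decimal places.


Compare LCOE to grid price:
  LCOE = $0.0564/kWh, Grid price = $0.1791/kWh
  Ratio = LCOE / grid_price = 0.0564 / 0.1791 = 0.3149
  Grid parity achieved (ratio <= 1)? yes

0.3149


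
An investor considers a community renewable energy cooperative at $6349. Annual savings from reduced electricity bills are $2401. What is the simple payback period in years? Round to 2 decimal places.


Simple payback period = initial cost / annual savings
Payback = 6349 / 2401
Payback = 2.64 years

2.64


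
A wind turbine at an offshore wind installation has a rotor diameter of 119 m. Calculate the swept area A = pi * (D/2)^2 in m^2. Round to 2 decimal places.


Compute the rotor radius:
  r = D / 2 = 119 / 2 = 59.5 m
Calculate swept area:
  A = pi * r^2 = pi * 59.5^2
  A = 11122.02 m^2

11122.02


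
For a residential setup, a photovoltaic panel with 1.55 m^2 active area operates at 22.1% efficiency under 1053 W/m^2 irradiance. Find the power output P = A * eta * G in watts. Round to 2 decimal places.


Use the solar power formula P = A * eta * G.
Given: A = 1.55 m^2, eta = 0.221, G = 1053 W/m^2
P = 1.55 * 0.221 * 1053
P = 360.71 W

360.71


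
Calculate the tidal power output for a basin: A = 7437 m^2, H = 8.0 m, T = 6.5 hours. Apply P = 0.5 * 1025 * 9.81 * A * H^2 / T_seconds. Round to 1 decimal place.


Convert period to seconds: T = 6.5 * 3600 = 23400.0 s
H^2 = 8.0^2 = 64.0
P = 0.5 * rho * g * A * H^2 / T
P = 0.5 * 1025 * 9.81 * 7437 * 64.0 / 23400.0
P = 102264.5 W

102264.5


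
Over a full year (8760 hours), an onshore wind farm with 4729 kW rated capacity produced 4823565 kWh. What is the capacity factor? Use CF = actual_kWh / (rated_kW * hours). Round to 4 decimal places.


Capacity factor = actual output / maximum possible output
Maximum possible = rated * hours = 4729 * 8760 = 41426040 kWh
CF = 4823565 / 41426040
CF = 0.1164

0.1164


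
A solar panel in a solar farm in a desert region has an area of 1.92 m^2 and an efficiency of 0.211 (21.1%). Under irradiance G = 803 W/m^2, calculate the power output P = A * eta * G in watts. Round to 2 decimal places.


Use the solar power formula P = A * eta * G.
Given: A = 1.92 m^2, eta = 0.211, G = 803 W/m^2
P = 1.92 * 0.211 * 803
P = 325.31 W

325.31


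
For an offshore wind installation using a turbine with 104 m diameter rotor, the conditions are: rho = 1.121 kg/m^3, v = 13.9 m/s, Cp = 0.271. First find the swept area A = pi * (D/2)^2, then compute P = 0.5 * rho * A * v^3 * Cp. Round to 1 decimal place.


Step 1 -- Compute swept area:
  A = pi * (D/2)^2 = pi * (104/2)^2 = 8494.87 m^2
Step 2 -- Apply wind power equation:
  P = 0.5 * rho * A * v^3 * Cp
  v^3 = 13.9^3 = 2685.619
  P = 0.5 * 1.121 * 8494.87 * 2685.619 * 0.271
  P = 3465340.1 W

3465340.1


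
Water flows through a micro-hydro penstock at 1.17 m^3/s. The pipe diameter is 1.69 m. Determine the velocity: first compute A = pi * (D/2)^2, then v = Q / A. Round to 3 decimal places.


Compute pipe cross-sectional area:
  A = pi * (D/2)^2 = pi * (1.69/2)^2 = 2.2432 m^2
Calculate velocity:
  v = Q / A = 1.17 / 2.2432
  v = 0.522 m/s

0.522


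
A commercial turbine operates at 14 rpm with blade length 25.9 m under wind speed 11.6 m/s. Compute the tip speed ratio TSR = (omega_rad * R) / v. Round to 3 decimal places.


Convert rotational speed to rad/s:
  omega = 14 * 2 * pi / 60 = 1.4661 rad/s
Compute tip speed:
  v_tip = omega * R = 1.4661 * 25.9 = 37.971 m/s
Tip speed ratio:
  TSR = v_tip / v_wind = 37.971 / 11.6 = 3.273

3.273


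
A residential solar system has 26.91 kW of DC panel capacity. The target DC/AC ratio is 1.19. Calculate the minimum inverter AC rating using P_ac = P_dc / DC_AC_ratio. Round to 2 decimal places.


The inverter AC capacity is determined by the DC/AC ratio.
Given: P_dc = 26.91 kW, DC/AC ratio = 1.19
P_ac = P_dc / ratio = 26.91 / 1.19
P_ac = 22.61 kW

22.61


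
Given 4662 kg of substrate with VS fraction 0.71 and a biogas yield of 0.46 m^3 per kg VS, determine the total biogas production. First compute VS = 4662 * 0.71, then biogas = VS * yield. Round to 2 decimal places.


Compute volatile solids:
  VS = mass * VS_fraction = 4662 * 0.71 = 3310.02 kg
Calculate biogas volume:
  Biogas = VS * specific_yield = 3310.02 * 0.46
  Biogas = 1522.61 m^3

1522.61


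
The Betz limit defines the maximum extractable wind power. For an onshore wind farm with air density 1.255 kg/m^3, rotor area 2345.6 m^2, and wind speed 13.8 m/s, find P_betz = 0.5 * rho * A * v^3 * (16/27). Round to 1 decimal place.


The Betz coefficient Cp_max = 16/27 = 0.5926
v^3 = 13.8^3 = 2628.072
P_betz = 0.5 * rho * A * v^3 * Cp_max
P_betz = 0.5 * 1.255 * 2345.6 * 2628.072 * 0.5926
P_betz = 2292245.7 W

2292245.7


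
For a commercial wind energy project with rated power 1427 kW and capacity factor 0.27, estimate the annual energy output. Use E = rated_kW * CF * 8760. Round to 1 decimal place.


Annual energy = rated_kW * capacity_factor * hours_per_year
Given: P_rated = 1427 kW, CF = 0.27, hours = 8760
E = 1427 * 0.27 * 8760
E = 3375140.4 kWh

3375140.4


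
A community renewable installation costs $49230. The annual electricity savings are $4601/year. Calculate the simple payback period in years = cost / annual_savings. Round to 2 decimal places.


Simple payback period = initial cost / annual savings
Payback = 49230 / 4601
Payback = 10.70 years

10.70


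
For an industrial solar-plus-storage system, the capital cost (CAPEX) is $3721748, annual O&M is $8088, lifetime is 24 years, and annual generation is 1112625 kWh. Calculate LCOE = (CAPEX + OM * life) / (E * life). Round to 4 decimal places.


Total cost = CAPEX + OM * lifetime = 3721748 + 8088 * 24 = 3721748 + 194112 = 3915860
Total generation = annual * lifetime = 1112625 * 24 = 26703000 kWh
LCOE = 3915860 / 26703000
LCOE = 0.1466 $/kWh

0.1466


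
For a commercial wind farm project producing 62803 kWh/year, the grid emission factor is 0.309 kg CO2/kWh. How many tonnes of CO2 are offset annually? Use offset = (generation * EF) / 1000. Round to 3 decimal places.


CO2 offset in kg = generation * emission_factor
CO2 offset = 62803 * 0.309 = 19406.13 kg
Convert to tonnes:
  CO2 offset = 19406.13 / 1000 = 19.406 tonnes

19.406


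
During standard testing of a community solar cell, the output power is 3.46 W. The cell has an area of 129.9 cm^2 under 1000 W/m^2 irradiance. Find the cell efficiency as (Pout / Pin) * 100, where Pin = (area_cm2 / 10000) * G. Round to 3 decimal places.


First compute the input power:
  Pin = area_cm2 / 10000 * G = 129.9 / 10000 * 1000 = 12.99 W
Then compute efficiency:
  Efficiency = (Pout / Pin) * 100 = (3.46 / 12.99) * 100
  Efficiency = 26.636%

26.636


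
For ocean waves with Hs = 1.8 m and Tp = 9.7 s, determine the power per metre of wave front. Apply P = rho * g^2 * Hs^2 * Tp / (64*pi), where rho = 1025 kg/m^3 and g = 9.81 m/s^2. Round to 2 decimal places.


Apply wave power formula:
  g^2 = 9.81^2 = 96.2361
  Hs^2 = 1.8^2 = 3.24
  Numerator = rho * g^2 * Hs^2 * Tp = 1025 * 96.2361 * 3.24 * 9.7 = 3100120.85
  Denominator = 64 * pi = 201.0619
  P = 3100120.85 / 201.0619 = 15418.74 W/m

15418.74


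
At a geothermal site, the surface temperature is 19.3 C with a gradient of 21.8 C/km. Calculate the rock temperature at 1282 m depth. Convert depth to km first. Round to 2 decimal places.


Convert depth to km: 1282 / 1000 = 1.282 km
Temperature increase = gradient * depth_km = 21.8 * 1.282 = 27.95 C
Temperature at depth = T_surface + delta_T = 19.3 + 27.95
T = 47.25 C

47.25


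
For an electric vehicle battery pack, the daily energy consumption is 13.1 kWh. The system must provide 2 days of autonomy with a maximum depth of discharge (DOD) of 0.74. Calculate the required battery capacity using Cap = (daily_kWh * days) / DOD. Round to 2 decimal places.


Total energy needed = daily * days = 13.1 * 2 = 26.2 kWh
Account for depth of discharge:
  Cap = total_energy / DOD = 26.2 / 0.74
  Cap = 35.41 kWh

35.41


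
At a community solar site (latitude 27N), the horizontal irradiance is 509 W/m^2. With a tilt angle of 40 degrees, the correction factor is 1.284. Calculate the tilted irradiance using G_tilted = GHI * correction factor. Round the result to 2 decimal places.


Identify the given values:
  GHI = 509 W/m^2, tilt correction factor = 1.284
Apply the formula G_tilted = GHI * factor:
  G_tilted = 509 * 1.284
  G_tilted = 653.56 W/m^2

653.56


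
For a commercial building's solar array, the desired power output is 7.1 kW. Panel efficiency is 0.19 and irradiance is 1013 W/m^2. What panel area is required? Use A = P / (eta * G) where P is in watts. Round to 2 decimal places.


Convert target power to watts: P = 7.1 * 1000 = 7100.0 W
Compute denominator: eta * G = 0.19 * 1013 = 192.47
Required area A = P / (eta * G) = 7100.0 / 192.47
A = 36.89 m^2

36.89


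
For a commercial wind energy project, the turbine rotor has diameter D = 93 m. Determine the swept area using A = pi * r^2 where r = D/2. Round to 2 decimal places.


Compute the rotor radius:
  r = D / 2 = 93 / 2 = 46.5 m
Calculate swept area:
  A = pi * r^2 = pi * 46.5^2
  A = 6792.91 m^2

6792.91


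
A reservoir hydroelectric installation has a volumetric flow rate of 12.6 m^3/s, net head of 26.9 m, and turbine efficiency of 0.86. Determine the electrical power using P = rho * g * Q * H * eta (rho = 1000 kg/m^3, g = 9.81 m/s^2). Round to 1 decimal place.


Apply the hydropower formula P = rho * g * Q * H * eta
rho * g = 1000 * 9.81 = 9810.0
P = 9810.0 * 12.6 * 26.9 * 0.86
P = 2859501.2 W

2859501.2


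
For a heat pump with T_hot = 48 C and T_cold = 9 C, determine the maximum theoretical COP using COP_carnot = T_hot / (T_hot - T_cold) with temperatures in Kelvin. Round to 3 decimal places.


Convert to Kelvin:
  T_hot = 48 + 273.15 = 321.15 K
  T_cold = 9 + 273.15 = 282.15 K
Apply Carnot COP formula:
  COP = T_hot_K / (T_hot_K - T_cold_K) = 321.15 / 39.0
  COP = 8.235

8.235


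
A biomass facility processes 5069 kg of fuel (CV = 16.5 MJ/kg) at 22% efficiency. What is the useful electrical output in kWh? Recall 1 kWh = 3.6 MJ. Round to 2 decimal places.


Total energy = mass * CV = 5069 * 16.5 = 83638.5 MJ
Useful energy = total * eta = 83638.5 * 0.22 = 18400.47 MJ
Convert to kWh: 18400.47 / 3.6
Useful energy = 5111.24 kWh

5111.24


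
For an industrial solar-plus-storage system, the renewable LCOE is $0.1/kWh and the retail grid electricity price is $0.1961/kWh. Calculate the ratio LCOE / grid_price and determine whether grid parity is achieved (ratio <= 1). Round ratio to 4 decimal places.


Compare LCOE to grid price:
  LCOE = $0.1/kWh, Grid price = $0.1961/kWh
  Ratio = LCOE / grid_price = 0.1 / 0.1961 = 0.5099
  Grid parity achieved (ratio <= 1)? yes

0.5099


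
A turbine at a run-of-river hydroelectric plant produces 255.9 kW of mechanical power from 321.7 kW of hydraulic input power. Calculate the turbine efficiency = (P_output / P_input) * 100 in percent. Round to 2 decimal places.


Turbine efficiency = (output power / input power) * 100
eta = (255.9 / 321.7) * 100
eta = 79.55%

79.55


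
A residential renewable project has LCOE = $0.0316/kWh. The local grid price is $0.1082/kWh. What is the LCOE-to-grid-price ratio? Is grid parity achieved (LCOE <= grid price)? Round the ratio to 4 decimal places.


Compare LCOE to grid price:
  LCOE = $0.0316/kWh, Grid price = $0.1082/kWh
  Ratio = LCOE / grid_price = 0.0316 / 0.1082 = 0.2921
  Grid parity achieved (ratio <= 1)? yes

0.2921


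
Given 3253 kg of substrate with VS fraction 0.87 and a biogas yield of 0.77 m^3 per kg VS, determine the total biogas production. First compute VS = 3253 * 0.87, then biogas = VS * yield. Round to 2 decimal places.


Compute volatile solids:
  VS = mass * VS_fraction = 3253 * 0.87 = 2830.11 kg
Calculate biogas volume:
  Biogas = VS * specific_yield = 2830.11 * 0.77
  Biogas = 2179.18 m^3

2179.18


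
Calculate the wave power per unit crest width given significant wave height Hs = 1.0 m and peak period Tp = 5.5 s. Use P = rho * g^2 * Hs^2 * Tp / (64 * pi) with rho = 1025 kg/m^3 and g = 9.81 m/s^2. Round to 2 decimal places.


Apply wave power formula:
  g^2 = 9.81^2 = 96.2361
  Hs^2 = 1.0^2 = 1.0
  Numerator = rho * g^2 * Hs^2 * Tp = 1025 * 96.2361 * 1.0 * 5.5 = 542531.01
  Denominator = 64 * pi = 201.0619
  P = 542531.01 / 201.0619 = 2698.33 W/m

2698.33


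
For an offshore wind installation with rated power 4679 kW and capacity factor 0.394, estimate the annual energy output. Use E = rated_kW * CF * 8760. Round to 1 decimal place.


Annual energy = rated_kW * capacity_factor * hours_per_year
Given: P_rated = 4679 kW, CF = 0.394, hours = 8760
E = 4679 * 0.394 * 8760
E = 16149287.8 kWh

16149287.8


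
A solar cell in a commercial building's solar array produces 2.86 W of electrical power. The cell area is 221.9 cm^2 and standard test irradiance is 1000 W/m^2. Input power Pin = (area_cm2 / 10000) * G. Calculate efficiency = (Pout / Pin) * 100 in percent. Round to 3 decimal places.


First compute the input power:
  Pin = area_cm2 / 10000 * G = 221.9 / 10000 * 1000 = 22.19 W
Then compute efficiency:
  Efficiency = (Pout / Pin) * 100 = (2.86 / 22.19) * 100
  Efficiency = 12.889%

12.889


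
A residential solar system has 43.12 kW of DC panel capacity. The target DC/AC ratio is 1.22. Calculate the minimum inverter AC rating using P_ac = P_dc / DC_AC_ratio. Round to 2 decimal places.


The inverter AC capacity is determined by the DC/AC ratio.
Given: P_dc = 43.12 kW, DC/AC ratio = 1.22
P_ac = P_dc / ratio = 43.12 / 1.22
P_ac = 35.34 kW

35.34


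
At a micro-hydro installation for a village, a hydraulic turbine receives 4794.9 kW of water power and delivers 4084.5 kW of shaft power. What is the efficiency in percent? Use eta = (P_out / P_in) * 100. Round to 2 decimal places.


Turbine efficiency = (output power / input power) * 100
eta = (4084.5 / 4794.9) * 100
eta = 85.18%

85.18


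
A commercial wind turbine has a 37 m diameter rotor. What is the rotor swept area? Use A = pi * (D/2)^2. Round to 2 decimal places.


Compute the rotor radius:
  r = D / 2 = 37 / 2 = 18.5 m
Calculate swept area:
  A = pi * r^2 = pi * 18.5^2
  A = 1075.21 m^2

1075.21


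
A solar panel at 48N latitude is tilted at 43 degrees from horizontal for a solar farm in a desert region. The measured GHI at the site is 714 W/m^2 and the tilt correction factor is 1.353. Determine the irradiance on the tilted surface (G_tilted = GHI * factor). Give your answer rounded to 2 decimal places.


Identify the given values:
  GHI = 714 W/m^2, tilt correction factor = 1.353
Apply the formula G_tilted = GHI * factor:
  G_tilted = 714 * 1.353
  G_tilted = 966.04 W/m^2

966.04


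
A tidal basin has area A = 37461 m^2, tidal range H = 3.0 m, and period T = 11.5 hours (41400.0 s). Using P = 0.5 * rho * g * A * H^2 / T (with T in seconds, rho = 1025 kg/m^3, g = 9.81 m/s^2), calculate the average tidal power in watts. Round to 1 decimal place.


Convert period to seconds: T = 11.5 * 3600 = 41400.0 s
H^2 = 3.0^2 = 9.0
P = 0.5 * rho * g * A * H^2 / T
P = 0.5 * 1025 * 9.81 * 37461 * 9.0 / 41400.0
P = 40943.4 W

40943.4


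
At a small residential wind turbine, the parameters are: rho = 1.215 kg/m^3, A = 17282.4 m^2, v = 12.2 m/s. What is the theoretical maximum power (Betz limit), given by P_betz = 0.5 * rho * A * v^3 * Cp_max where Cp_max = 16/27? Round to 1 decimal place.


The Betz coefficient Cp_max = 16/27 = 0.5926
v^3 = 12.2^3 = 1815.848
P_betz = 0.5 * rho * A * v^3 * Cp_max
P_betz = 0.5 * 1.215 * 17282.4 * 1815.848 * 0.5926
P_betz = 11297596.1 W

11297596.1


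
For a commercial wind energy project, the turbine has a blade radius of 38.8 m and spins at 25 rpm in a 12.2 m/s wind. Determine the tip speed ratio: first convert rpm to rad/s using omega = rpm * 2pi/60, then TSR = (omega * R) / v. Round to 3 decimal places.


Convert rotational speed to rad/s:
  omega = 25 * 2 * pi / 60 = 2.618 rad/s
Compute tip speed:
  v_tip = omega * R = 2.618 * 38.8 = 101.578 m/s
Tip speed ratio:
  TSR = v_tip / v_wind = 101.578 / 12.2 = 8.326

8.326


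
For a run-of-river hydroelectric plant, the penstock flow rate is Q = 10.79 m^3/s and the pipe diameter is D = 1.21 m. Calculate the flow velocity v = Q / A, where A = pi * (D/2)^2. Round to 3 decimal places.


Compute pipe cross-sectional area:
  A = pi * (D/2)^2 = pi * (1.21/2)^2 = 1.1499 m^2
Calculate velocity:
  v = Q / A = 10.79 / 1.1499
  v = 9.383 m/s

9.383


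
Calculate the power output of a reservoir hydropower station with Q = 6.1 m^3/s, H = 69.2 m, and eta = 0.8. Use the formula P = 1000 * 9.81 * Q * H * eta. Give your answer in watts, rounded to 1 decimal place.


Apply the hydropower formula P = rho * g * Q * H * eta
rho * g = 1000 * 9.81 = 9810.0
P = 9810.0 * 6.1 * 69.2 * 0.8
P = 3312797.8 W

3312797.8


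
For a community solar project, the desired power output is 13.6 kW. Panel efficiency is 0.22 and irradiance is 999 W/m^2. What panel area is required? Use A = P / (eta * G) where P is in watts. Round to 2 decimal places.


Convert target power to watts: P = 13.6 * 1000 = 13600.0 W
Compute denominator: eta * G = 0.22 * 999 = 219.78
Required area A = P / (eta * G) = 13600.0 / 219.78
A = 61.88 m^2

61.88


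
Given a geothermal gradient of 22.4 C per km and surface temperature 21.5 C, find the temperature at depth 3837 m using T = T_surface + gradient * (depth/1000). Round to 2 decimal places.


Convert depth to km: 3837 / 1000 = 3.837 km
Temperature increase = gradient * depth_km = 22.4 * 3.837 = 85.95 C
Temperature at depth = T_surface + delta_T = 21.5 + 85.95
T = 107.45 C

107.45


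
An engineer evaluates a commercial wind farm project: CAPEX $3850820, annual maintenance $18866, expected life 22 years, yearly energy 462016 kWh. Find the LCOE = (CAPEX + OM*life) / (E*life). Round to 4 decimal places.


Total cost = CAPEX + OM * lifetime = 3850820 + 18866 * 22 = 3850820 + 415052 = 4265872
Total generation = annual * lifetime = 462016 * 22 = 10164352 kWh
LCOE = 4265872 / 10164352
LCOE = 0.4197 $/kWh

0.4197


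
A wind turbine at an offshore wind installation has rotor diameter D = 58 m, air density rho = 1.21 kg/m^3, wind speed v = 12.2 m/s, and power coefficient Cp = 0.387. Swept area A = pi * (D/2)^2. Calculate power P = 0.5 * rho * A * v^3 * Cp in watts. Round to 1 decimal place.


Step 1 -- Compute swept area:
  A = pi * (D/2)^2 = pi * (58/2)^2 = 2642.08 m^2
Step 2 -- Apply wind power equation:
  P = 0.5 * rho * A * v^3 * Cp
  v^3 = 12.2^3 = 1815.848
  P = 0.5 * 1.21 * 2642.08 * 1815.848 * 0.387
  P = 1123289.5 W

1123289.5


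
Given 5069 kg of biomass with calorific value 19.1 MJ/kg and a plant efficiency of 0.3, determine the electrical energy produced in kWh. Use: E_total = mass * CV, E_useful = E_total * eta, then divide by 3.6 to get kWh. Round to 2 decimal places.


Total energy = mass * CV = 5069 * 19.1 = 96817.9 MJ
Useful energy = total * eta = 96817.9 * 0.3 = 29045.37 MJ
Convert to kWh: 29045.37 / 3.6
Useful energy = 8068.16 kWh

8068.16


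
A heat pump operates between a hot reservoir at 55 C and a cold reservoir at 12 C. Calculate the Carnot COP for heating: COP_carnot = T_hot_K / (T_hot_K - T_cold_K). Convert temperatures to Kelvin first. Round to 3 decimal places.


Convert to Kelvin:
  T_hot = 55 + 273.15 = 328.15 K
  T_cold = 12 + 273.15 = 285.15 K
Apply Carnot COP formula:
  COP = T_hot_K / (T_hot_K - T_cold_K) = 328.15 / 43.0
  COP = 7.631

7.631


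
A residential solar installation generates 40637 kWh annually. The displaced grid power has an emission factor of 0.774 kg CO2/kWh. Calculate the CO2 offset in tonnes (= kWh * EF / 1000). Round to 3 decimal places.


CO2 offset in kg = generation * emission_factor
CO2 offset = 40637 * 0.774 = 31453.04 kg
Convert to tonnes:
  CO2 offset = 31453.04 / 1000 = 31.453 tonnes

31.453


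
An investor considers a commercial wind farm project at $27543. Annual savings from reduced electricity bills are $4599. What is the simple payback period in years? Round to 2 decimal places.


Simple payback period = initial cost / annual savings
Payback = 27543 / 4599
Payback = 5.99 years

5.99


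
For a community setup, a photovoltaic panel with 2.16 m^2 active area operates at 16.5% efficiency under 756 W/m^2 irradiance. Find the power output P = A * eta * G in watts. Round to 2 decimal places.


Use the solar power formula P = A * eta * G.
Given: A = 2.16 m^2, eta = 0.165, G = 756 W/m^2
P = 2.16 * 0.165 * 756
P = 269.44 W

269.44


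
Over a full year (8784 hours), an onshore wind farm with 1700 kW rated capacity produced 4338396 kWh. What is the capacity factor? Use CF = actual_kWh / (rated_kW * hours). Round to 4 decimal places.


Capacity factor = actual output / maximum possible output
Maximum possible = rated * hours = 1700 * 8784 = 14932800 kWh
CF = 4338396 / 14932800
CF = 0.2905

0.2905


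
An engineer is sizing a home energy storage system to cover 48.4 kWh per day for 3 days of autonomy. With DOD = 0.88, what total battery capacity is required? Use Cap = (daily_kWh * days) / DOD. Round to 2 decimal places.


Total energy needed = daily * days = 48.4 * 3 = 145.2 kWh
Account for depth of discharge:
  Cap = total_energy / DOD = 145.2 / 0.88
  Cap = 165.00 kWh

165.00


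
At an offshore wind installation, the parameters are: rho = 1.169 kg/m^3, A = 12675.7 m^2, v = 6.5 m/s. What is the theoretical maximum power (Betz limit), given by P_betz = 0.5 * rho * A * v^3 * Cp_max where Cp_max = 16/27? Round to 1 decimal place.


The Betz coefficient Cp_max = 16/27 = 0.5926
v^3 = 6.5^3 = 274.625
P_betz = 0.5 * rho * A * v^3 * Cp_max
P_betz = 0.5 * 1.169 * 12675.7 * 274.625 * 0.5926
P_betz = 1205737.5 W

1205737.5


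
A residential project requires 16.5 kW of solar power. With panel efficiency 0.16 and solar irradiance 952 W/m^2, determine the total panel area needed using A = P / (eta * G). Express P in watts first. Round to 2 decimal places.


Convert target power to watts: P = 16.5 * 1000 = 16500.0 W
Compute denominator: eta * G = 0.16 * 952 = 152.32
Required area A = P / (eta * G) = 16500.0 / 152.32
A = 108.32 m^2

108.32


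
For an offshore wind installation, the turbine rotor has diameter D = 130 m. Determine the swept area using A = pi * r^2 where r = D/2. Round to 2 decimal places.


Compute the rotor radius:
  r = D / 2 = 130 / 2 = 65.0 m
Calculate swept area:
  A = pi * r^2 = pi * 65.0^2
  A = 13273.23 m^2

13273.23


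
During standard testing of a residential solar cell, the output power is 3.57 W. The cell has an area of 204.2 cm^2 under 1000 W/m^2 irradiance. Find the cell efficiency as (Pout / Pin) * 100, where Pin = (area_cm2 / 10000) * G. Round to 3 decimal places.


First compute the input power:
  Pin = area_cm2 / 10000 * G = 204.2 / 10000 * 1000 = 20.42 W
Then compute efficiency:
  Efficiency = (Pout / Pin) * 100 = (3.57 / 20.42) * 100
  Efficiency = 17.483%

17.483


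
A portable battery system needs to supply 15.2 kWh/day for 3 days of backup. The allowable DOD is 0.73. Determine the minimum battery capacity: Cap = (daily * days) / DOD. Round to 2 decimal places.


Total energy needed = daily * days = 15.2 * 3 = 45.6 kWh
Account for depth of discharge:
  Cap = total_energy / DOD = 45.6 / 0.73
  Cap = 62.47 kWh

62.47


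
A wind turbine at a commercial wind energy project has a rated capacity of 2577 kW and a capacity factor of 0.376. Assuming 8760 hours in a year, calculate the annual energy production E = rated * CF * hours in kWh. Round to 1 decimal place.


Annual energy = rated_kW * capacity_factor * hours_per_year
Given: P_rated = 2577 kW, CF = 0.376, hours = 8760
E = 2577 * 0.376 * 8760
E = 8488019.5 kWh

8488019.5


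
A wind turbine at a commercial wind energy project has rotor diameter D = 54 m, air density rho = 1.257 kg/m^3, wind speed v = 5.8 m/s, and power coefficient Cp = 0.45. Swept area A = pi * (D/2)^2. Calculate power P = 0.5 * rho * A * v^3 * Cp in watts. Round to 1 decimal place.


Step 1 -- Compute swept area:
  A = pi * (D/2)^2 = pi * (54/2)^2 = 2290.22 m^2
Step 2 -- Apply wind power equation:
  P = 0.5 * rho * A * v^3 * Cp
  v^3 = 5.8^3 = 195.112
  P = 0.5 * 1.257 * 2290.22 * 195.112 * 0.45
  P = 126380.2 W

126380.2


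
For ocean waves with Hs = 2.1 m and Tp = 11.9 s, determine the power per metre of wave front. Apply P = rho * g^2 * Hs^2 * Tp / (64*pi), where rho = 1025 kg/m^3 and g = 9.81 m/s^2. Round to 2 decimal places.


Apply wave power formula:
  g^2 = 9.81^2 = 96.2361
  Hs^2 = 2.1^2 = 4.41
  Numerator = rho * g^2 * Hs^2 * Tp = 1025 * 96.2361 * 4.41 * 11.9 = 5176633.65
  Denominator = 64 * pi = 201.0619
  P = 5176633.65 / 201.0619 = 25746.46 W/m

25746.46


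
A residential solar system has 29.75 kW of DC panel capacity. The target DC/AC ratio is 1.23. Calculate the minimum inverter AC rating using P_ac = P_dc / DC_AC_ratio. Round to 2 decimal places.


The inverter AC capacity is determined by the DC/AC ratio.
Given: P_dc = 29.75 kW, DC/AC ratio = 1.23
P_ac = P_dc / ratio = 29.75 / 1.23
P_ac = 24.19 kW

24.19


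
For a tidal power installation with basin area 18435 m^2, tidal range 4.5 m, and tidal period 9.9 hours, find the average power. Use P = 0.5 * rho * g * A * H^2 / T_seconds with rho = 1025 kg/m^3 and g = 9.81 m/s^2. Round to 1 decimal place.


Convert period to seconds: T = 9.9 * 3600 = 35640.0 s
H^2 = 4.5^2 = 20.25
P = 0.5 * rho * g * A * H^2 / T
P = 0.5 * 1025 * 9.81 * 18435 * 20.25 / 35640.0
P = 52661.5 W

52661.5


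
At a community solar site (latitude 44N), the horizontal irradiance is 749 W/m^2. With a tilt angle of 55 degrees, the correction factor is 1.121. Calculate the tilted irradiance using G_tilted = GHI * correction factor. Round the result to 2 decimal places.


Identify the given values:
  GHI = 749 W/m^2, tilt correction factor = 1.121
Apply the formula G_tilted = GHI * factor:
  G_tilted = 749 * 1.121
  G_tilted = 839.63 W/m^2

839.63


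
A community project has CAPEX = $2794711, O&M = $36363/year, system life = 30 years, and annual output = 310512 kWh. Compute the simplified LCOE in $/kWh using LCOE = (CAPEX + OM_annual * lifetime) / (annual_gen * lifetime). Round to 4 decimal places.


Total cost = CAPEX + OM * lifetime = 2794711 + 36363 * 30 = 2794711 + 1090890 = 3885601
Total generation = annual * lifetime = 310512 * 30 = 9315360 kWh
LCOE = 3885601 / 9315360
LCOE = 0.4171 $/kWh

0.4171


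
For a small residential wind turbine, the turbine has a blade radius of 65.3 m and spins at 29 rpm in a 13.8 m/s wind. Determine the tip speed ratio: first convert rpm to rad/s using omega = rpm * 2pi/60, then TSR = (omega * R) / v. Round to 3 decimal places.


Convert rotational speed to rad/s:
  omega = 29 * 2 * pi / 60 = 3.0369 rad/s
Compute tip speed:
  v_tip = omega * R = 3.0369 * 65.3 = 198.308 m/s
Tip speed ratio:
  TSR = v_tip / v_wind = 198.308 / 13.8 = 14.370

14.370


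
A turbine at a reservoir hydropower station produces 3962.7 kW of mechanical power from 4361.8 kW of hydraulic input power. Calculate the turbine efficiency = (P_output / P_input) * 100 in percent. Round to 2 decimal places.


Turbine efficiency = (output power / input power) * 100
eta = (3962.7 / 4361.8) * 100
eta = 90.85%

90.85


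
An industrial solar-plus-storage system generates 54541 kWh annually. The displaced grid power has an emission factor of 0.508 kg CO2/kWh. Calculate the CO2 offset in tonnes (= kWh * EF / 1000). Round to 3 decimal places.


CO2 offset in kg = generation * emission_factor
CO2 offset = 54541 * 0.508 = 27706.83 kg
Convert to tonnes:
  CO2 offset = 27706.83 / 1000 = 27.707 tonnes

27.707


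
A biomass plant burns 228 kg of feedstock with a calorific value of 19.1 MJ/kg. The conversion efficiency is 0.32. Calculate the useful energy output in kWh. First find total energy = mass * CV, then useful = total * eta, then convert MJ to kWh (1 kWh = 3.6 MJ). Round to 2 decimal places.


Total energy = mass * CV = 228 * 19.1 = 4354.8 MJ
Useful energy = total * eta = 4354.8 * 0.32 = 1393.54 MJ
Convert to kWh: 1393.54 / 3.6
Useful energy = 387.09 kWh

387.09


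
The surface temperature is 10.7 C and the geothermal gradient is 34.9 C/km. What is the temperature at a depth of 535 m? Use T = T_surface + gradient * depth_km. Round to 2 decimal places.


Convert depth to km: 535 / 1000 = 0.535 km
Temperature increase = gradient * depth_km = 34.9 * 0.535 = 18.67 C
Temperature at depth = T_surface + delta_T = 10.7 + 18.67
T = 29.37 C

29.37


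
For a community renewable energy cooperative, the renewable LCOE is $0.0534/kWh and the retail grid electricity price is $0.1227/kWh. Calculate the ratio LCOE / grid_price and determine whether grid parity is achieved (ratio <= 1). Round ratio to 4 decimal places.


Compare LCOE to grid price:
  LCOE = $0.0534/kWh, Grid price = $0.1227/kWh
  Ratio = LCOE / grid_price = 0.0534 / 0.1227 = 0.4352
  Grid parity achieved (ratio <= 1)? yes

0.4352


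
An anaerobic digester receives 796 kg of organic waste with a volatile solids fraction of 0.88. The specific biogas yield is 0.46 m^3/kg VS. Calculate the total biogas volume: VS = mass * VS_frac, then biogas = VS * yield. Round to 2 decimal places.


Compute volatile solids:
  VS = mass * VS_fraction = 796 * 0.88 = 700.48 kg
Calculate biogas volume:
  Biogas = VS * specific_yield = 700.48 * 0.46
  Biogas = 322.22 m^3

322.22


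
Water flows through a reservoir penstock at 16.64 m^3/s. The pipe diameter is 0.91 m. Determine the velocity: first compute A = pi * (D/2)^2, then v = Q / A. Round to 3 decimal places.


Compute pipe cross-sectional area:
  A = pi * (D/2)^2 = pi * (0.91/2)^2 = 0.6504 m^2
Calculate velocity:
  v = Q / A = 16.64 / 0.6504
  v = 25.585 m/s

25.585


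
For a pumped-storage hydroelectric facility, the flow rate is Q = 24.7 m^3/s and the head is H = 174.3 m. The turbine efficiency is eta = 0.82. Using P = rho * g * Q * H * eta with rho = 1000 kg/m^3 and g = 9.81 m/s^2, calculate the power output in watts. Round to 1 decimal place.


Apply the hydropower formula P = rho * g * Q * H * eta
rho * g = 1000 * 9.81 = 9810.0
P = 9810.0 * 24.7 * 174.3 * 0.82
P = 34631970.3 W

34631970.3


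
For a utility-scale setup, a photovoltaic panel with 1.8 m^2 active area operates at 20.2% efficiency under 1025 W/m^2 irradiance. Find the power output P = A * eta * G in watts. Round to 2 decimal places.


Use the solar power formula P = A * eta * G.
Given: A = 1.8 m^2, eta = 0.202, G = 1025 W/m^2
P = 1.8 * 0.202 * 1025
P = 372.69 W

372.69


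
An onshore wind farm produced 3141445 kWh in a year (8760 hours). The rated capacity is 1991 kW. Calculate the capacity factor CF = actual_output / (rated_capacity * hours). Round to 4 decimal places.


Capacity factor = actual output / maximum possible output
Maximum possible = rated * hours = 1991 * 8760 = 17441160 kWh
CF = 3141445 / 17441160
CF = 0.1801

0.1801
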